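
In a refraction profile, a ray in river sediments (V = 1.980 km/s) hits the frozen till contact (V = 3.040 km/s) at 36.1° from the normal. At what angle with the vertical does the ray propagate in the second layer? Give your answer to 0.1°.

Snell's law: sin θ₂ = (V₂/V₁)·sin θ₁ = (3.040/1.980)·sin 36.1° = 0.9046.
θ₂ = arcsin 0.9046 = 64.77° from the normal.

64.8°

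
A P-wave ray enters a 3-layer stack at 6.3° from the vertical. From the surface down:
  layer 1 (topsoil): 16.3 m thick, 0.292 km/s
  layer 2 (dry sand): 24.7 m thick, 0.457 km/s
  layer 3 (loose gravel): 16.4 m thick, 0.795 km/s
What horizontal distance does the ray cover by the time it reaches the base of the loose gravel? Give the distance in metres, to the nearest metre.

Apply Snell's law at each interface; in layer i the horizontal offset is hᵢ·tan θᵢ.
Layer 1: θ = 6.30°; offset = 16.3·tan 6.30° = 1.800 m.
Layer 2: sin θ = 0.457·sin 6.3°/0.292 = 0.1717, θ = 9.89°; offset = 24.7·tan 9.89° = 4.306 m.
Layer 3: sin θ = 0.795·sin 6.3°/0.292 = 0.2988, θ = 17.38°; offset = 16.4·tan 17.38° = 5.134 m.
Σ offsets = 11.240 m.

11 m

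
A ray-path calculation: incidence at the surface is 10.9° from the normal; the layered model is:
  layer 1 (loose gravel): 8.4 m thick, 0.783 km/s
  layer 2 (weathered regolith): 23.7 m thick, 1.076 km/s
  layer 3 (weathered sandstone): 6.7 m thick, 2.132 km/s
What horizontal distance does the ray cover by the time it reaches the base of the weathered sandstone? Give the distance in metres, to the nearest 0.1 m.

Apply Snell's law at each interface; in layer i the horizontal offset is hᵢ·tan θᵢ.
Layer 1: θ = 10.90°; offset = 8.4·tan 10.90° = 1.618 m.
Layer 2: sin θ = 1.076·sin 10.9°/0.783 = 0.2599, θ = 15.06°; offset = 23.7·tan 15.06° = 6.378 m.
Layer 3: sin θ = 2.132·sin 10.9°/0.783 = 0.5149, θ = 30.99°; offset = 6.7·tan 30.99° = 4.024 m.
Summing the layer offsets gives 12.019 m.

12.0 m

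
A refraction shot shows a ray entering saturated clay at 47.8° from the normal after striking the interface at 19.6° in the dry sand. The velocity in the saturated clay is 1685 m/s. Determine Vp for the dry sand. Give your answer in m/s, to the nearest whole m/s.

Snell's law: sin 19.6°/V₁ = sin 47.8°/V₂.
V₁ = V₂·sin 19.6°/sin 47.8° = 1685 × 0.4528 = 763.00 m/s.

763 m/s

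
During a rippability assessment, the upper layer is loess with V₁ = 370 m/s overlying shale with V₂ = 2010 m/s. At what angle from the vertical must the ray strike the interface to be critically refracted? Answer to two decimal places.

10.61°

Critical incidence: sin θ_c = V₁/V₂ = 370/2010 = 0.1841.
θ_c = arcsin 0.1841 = 10.61°.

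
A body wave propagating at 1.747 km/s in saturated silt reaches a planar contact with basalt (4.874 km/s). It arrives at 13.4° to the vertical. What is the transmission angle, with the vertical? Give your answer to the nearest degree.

sin θ₁/V₁ = sin θ₂/V₂ ⇒ sin θ₂ = 4.874·sin 13.4°/1.747 = 4.874·0.2317/1.747 = 0.6466.
θ₂ = arcsin 0.6466 = 40.28° from the normal.

40°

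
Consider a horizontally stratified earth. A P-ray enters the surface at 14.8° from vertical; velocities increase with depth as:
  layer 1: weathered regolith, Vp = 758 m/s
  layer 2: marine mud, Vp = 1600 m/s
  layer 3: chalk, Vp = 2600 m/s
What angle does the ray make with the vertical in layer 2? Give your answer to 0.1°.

Snell's law across each interface conserves sin θ / V, so sin θ_2 = V_2·sin θ₁/V₁.
sin θ_2 = 1600 × sin 14.8° / 758 = 0.5392.
θ_2 = 32.63° from the vertical.

32.6°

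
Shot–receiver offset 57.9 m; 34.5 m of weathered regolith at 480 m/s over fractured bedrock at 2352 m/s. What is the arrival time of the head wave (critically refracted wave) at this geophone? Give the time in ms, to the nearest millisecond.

165 ms

θ_c = arcsin(V₁/V₂) = arcsin(480/2352) = 11.78°, cos θ_c = 0.9790.
Intercept time tᵢ = 2h cos θ_c / V₁ = 2·34.5·0.9790/480 = 0.14072 s.
t = x/V₂ + tᵢ = 57.9/2352 + 0.14072 = 0.16534 s.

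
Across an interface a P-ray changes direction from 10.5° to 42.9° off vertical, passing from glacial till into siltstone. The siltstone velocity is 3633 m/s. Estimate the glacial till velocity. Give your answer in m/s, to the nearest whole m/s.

sin 10.5° = 0.1822; sin 42.9° = 0.6807.
V₁ = V₂·(sin θ₁/sin θ₂) = 3633·(0.1822/0.6807) = 972.59 m/s.

973 m/s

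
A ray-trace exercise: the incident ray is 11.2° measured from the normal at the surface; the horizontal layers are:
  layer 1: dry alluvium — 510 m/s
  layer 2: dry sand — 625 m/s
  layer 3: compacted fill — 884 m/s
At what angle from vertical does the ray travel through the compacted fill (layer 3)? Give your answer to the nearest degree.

Ray parameter p = sin 11.2° / 510 = 3.8085e-04 s/m.
sin θ_3 = p·V_3 = 3.8085e-04 × 884 = 0.3367.
θ_3 = 19.67° from the vertical.

20°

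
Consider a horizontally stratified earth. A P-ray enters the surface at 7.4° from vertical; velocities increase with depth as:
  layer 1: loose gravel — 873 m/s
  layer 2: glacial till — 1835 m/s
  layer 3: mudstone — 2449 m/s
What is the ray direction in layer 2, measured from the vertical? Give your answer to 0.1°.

15.7°

Ray parameter p = sin 7.4° / 873 = 1.4753e-04 s/m.
sin θ_2 = p·V_2 = 1.4753e-04 × 1835 = 0.2707.
θ_2 = 15.71° from the vertical.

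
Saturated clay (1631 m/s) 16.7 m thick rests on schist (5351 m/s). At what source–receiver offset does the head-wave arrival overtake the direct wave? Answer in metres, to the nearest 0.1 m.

x_cross = 2h·√((V₂+V₁)/(V₂−V₁)).
(V₂+V₁)/(V₂−V₁) = (5351+1631)/(5351−1631) = 1.8769; √ = 1.3700.
x_cross = 2·16.7·1.3700 = 45.76 m.

45.8 m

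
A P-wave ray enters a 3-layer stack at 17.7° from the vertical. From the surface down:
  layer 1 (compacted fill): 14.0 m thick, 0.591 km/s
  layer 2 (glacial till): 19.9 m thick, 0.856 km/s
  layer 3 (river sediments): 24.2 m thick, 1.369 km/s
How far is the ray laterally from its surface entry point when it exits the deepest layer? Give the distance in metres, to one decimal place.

38.2 m

Apply Snell's law at each interface; in layer i the horizontal offset is hᵢ·tan θᵢ.
Layer 1: θ = 17.70°; offset = 14.0·tan 17.70° = 4.468 m.
Layer 2: sin θ = 0.856·sin 17.7°/0.591 = 0.4404, θ = 26.13°; offset = 19.9·tan 26.13° = 9.760 m.
Layer 3: sin θ = 1.369·sin 17.7°/0.591 = 0.7043, θ = 44.77°; offset = 24.2·tan 44.77° = 24.007 m.
Total horizontal offset = 38.235 m.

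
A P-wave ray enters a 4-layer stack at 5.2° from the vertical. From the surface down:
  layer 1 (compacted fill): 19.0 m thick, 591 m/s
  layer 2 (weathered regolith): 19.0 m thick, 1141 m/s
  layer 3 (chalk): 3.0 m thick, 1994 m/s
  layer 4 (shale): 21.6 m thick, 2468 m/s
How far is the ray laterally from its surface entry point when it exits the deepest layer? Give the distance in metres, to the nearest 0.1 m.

Ray parameter p = sin 5.2° / 591 m/s = 1.5335e-04 s/m.
Layer 1: θ = 5.20°; offset = 19.0·tan 5.20° = 1.729 m.
Layer 2: sin θ = p·1141 = 0.1750 → θ = 10.08°; offset = 19.0·tan 10.08° = 3.377 m.
Layer 3: sin θ = p·1994 = 0.3058 → θ = 17.81°; offset = 3.0·tan 17.81° = 0.964 m.
Layer 4: sin θ = p·2468 = 0.3785 → θ = 22.24°; offset = 21.6·tan 22.24° = 8.832 m.
Summing the layer offsets gives 14.902 m.

14.9 m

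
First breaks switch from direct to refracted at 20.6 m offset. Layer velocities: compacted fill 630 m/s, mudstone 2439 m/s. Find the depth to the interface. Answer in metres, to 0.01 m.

h = (x_cross/2)·√((V₂−V₁)/(V₂+V₁)).
(V₂−V₁)/(V₂+V₁) = (2439−630)/(2439+630) = 0.5894; √ = 0.7678.
h = (20.6/2)·0.7678 = 7.91 m.

7.91 m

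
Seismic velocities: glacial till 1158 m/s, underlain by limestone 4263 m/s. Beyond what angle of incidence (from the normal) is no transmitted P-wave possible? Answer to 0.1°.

15.8°

Critical incidence: sin θ_c = V₁/V₂ = 1158/4263 = 0.2716.
θ_c = arcsin 0.2716 = 15.76°.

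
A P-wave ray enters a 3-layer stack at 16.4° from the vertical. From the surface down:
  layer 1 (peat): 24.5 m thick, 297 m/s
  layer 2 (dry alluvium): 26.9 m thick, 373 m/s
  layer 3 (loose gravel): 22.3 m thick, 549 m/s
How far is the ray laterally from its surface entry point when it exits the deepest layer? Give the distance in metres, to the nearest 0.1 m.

31.1 m

Apply Snell's law at each interface; in layer i the horizontal offset is hᵢ·tan θᵢ.
Layer 1: θ = 16.40°; offset = 24.5·tan 16.40° = 7.211 m.
Layer 2: sin θ = 373·sin 16.4°/297 = 0.3546, θ = 20.77°; offset = 26.9·tan 20.77° = 10.201 m.
Layer 3: sin θ = 549·sin 16.4°/297 = 0.5219, θ = 31.46°; offset = 22.3·tan 31.46° = 13.644 m.
Σ offsets = 31.056 m.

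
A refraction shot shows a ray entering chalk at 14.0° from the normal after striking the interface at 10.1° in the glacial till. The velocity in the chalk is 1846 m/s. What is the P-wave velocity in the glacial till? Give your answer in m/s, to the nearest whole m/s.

Snell's law: sin 10.1°/V₁ = sin 14.0°/V₂.
V₁ = V₂·sin 10.1°/sin 14.0° = 1846 × 0.7249 = 1338.15 m/s.

1338 m/s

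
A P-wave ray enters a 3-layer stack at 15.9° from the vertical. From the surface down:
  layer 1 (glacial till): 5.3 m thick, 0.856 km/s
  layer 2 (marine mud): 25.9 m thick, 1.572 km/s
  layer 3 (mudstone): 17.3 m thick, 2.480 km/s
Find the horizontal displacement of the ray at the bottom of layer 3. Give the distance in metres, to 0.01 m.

Apply Snell's law at each interface; in layer i the horizontal offset is hᵢ·tan θᵢ.
Layer 1: θ = 15.90°; offset = 5.3·tan 15.90° = 1.5097 m.
Layer 2: sin θ = 1.572·sin 15.9°/0.856 = 0.5031, θ = 30.21°; offset = 25.9·tan 30.21° = 15.0779 m.
Layer 3: sin θ = 2.480·sin 15.9°/0.856 = 0.7937, θ = 52.53°; offset = 17.3·tan 52.53° = 22.5735 m.
Σ offsets = 39.1611 m.

39.16 m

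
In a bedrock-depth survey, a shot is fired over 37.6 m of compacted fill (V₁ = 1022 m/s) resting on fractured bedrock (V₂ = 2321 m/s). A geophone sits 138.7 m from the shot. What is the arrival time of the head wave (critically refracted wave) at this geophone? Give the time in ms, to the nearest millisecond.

θ_c = arcsin(V₁/V₂) = arcsin(1022/2321) = 26.12°, cos θ_c = 0.8978.
Intercept time tᵢ = 2h cos θ_c / V₁ = 2·37.6·0.8978/1022 = 0.06606 s.
t = x/V₂ + tᵢ = 138.7/2321 + 0.06606 = 0.12582 s.

126 ms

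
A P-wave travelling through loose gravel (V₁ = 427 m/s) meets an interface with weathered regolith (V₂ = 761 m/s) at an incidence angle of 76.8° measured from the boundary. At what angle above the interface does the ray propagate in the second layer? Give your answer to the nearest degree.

Convert to the normal: θ₁ = 90° − 76.8° = 13.2°.
Snell's law: sin θ₂ = (V₂/V₁)·sin θ₁ = (761/427)·sin 13.2° = 0.4070.
θ₂ = sin⁻¹(0.4070) = 24.01° (from vertical).
From the interface: 90° − 24.01° = 65.99°.

66°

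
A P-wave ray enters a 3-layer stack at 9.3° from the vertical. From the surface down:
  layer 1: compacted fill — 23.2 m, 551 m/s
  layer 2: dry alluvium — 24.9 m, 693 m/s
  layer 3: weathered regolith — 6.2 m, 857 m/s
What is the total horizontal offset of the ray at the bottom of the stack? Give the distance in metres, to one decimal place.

10.6 m

Apply Snell's law at each interface; in layer i the horizontal offset is hᵢ·tan θᵢ.
Layer 1: θ = 9.30°; offset = 23.2·tan 9.30° = 3.799 m.
Layer 2: sin θ = 693·sin 9.3°/551 = 0.2033, θ = 11.73°; offset = 24.9·tan 11.73° = 5.169 m.
Layer 3: sin θ = 857·sin 9.3°/551 = 0.2514, θ = 14.56°; offset = 6.2·tan 14.56° = 1.610 m.
Total horizontal offset = 10.578 m.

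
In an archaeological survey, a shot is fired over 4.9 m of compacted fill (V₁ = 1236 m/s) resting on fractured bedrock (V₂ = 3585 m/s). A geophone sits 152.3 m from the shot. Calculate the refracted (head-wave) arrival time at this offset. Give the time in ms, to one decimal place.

49.9 ms

t = x/V₂ + 2h·√(V₂²−V₁²)/(V₁V₂).
√(V₂²−V₁²) = √(3585²−1236²) = 3365.2 m/s; delay term = 2·4.9·3365.2/(1236·3585) = 0.00744 s.
t = 152.3/3585 + 0.00744 = 0.04993 s.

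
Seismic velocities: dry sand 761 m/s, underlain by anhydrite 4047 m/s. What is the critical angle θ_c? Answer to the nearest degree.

At critical incidence the refracted ray runs along the interface (θ₂ = 90°), so sin θ_c = V₁/V₂.
θ_c = arcsin(761/4047) = arcsin 0.1880 = 10.84°.

11°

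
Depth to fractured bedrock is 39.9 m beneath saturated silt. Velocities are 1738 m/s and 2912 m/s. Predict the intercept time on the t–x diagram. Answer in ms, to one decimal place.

θ_c = arcsin(V₁/V₂) = arcsin(1738/2912) = 36.64°; cos θ_c = 0.8024.
tᵢ = 2h·cos θ_c / V₁ = 2·39.9·0.8024 / 1738 = 0.03684 s.

36.8 ms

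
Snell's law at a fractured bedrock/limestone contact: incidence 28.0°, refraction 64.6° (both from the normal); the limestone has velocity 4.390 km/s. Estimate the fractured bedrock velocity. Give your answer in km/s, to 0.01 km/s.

2.28 km/s

sin 28.0° = 0.4695; sin 64.6° = 0.9033.
V₁ = V₂·(sin θ₁/sin θ₂) = 4.390·(0.4695/0.9033) = 2.28 km/s.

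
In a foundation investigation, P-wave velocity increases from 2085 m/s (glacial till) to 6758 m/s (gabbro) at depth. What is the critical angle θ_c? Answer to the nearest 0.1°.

18.0°

At critical incidence the refracted ray runs along the interface (θ₂ = 90°), so sin θ_c = V₁/V₂.
θ_c = arcsin(2085/6758) = arcsin 0.3085 = 17.97°.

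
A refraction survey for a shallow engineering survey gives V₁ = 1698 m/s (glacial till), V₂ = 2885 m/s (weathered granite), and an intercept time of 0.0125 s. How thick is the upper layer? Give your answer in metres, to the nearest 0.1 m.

θ_c = arcsin(1698/2885) = 36.05°; cos θ_c = 0.8085.
tᵢ = 2h cos θ_c/V₁ ⇒ h = tᵢ·V₁/(2 cos θ_c) = 0.0125·1698/(2·0.8085) = 13.13 m.

13.1 m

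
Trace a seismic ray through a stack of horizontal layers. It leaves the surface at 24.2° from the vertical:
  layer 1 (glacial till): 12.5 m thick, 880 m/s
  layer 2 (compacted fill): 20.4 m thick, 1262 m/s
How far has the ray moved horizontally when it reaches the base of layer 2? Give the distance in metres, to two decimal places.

Apply Snell's law at each interface; in layer i the horizontal offset is hᵢ·tan θᵢ.
Layer 1: θ = 24.20°; offset = 12.5·tan 24.20° = 5.6177 m.
Layer 2: sin θ = 1262·sin 24.2°/880 = 0.5879, θ = 36.01°; offset = 20.4·tan 36.01° = 14.8246 m.
Summing the layer offsets gives 20.4423 m.

20.44 m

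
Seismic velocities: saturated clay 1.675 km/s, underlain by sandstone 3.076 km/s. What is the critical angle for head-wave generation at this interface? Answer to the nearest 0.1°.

33.0°

Critical incidence: sin θ_c = V₁/V₂ = 1.675/3.076 = 0.5445.
θ_c = arcsin 0.5445 = 32.99°.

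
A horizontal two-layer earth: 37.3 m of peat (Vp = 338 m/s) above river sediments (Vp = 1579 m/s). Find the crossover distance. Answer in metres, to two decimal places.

θ_c = arcsin(338/1579) = 12.36°, so cos θ_c = 0.9768 and tᵢ = 2h cos θ_c/V₁ = 0.2156 s.
At crossover x/V₁ = x/V₂ + tᵢ ⇒ x = tᵢ/(1/V₁ − 1/V₂) = 0.21559/(2.9586e-03 − 6.3331e-04) = 92.72 m.

92.72 m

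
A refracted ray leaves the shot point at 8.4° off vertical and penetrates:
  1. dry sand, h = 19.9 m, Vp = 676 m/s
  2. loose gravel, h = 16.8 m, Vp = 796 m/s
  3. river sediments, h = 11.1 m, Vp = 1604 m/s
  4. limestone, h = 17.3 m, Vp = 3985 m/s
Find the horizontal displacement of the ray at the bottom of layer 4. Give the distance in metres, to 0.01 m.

p = sin θ₁/V₁ = sin 8.4°/676 = 2.1610e-04 s/m is conserved through the stack.
Layer 1: θ = 8.40°; offset = 19.9·tan 8.40° = 2.9386 m.
Layer 2: sin θ = p·796 = 0.1720 → θ = 9.90°; offset = 16.8·tan 9.90° = 2.9336 m.
Layer 3: sin θ = p·1604 = 0.3466 → θ = 20.28°; offset = 11.1·tan 20.28° = 4.1018 m.
Layer 4: sin θ = p·3985 = 0.8612 → θ = 59.45°; offset = 17.3·tan 59.45° = 29.3070 m.
Σ offsets = 39.2810 m.

39.28 m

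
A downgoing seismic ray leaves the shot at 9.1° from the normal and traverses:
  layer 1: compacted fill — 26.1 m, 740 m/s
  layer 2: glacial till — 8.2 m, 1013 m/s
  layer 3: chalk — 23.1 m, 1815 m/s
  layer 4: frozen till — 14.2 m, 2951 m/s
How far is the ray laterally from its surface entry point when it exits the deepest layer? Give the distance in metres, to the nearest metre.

27 m

p = sin θ₁/V₁ = sin 9.1°/740 = 2.1373e-04 s/m is conserved through the stack.
Layer 1: θ = 9.10°; offset = 26.1·tan 9.10° = 4.181 m.
Layer 2: sin θ = p·1013 = 0.2165 → θ = 12.50°; offset = 8.2·tan 12.50° = 1.818 m.
Layer 3: sin θ = p·1815 = 0.3879 → θ = 22.82°; offset = 23.1·tan 22.82° = 9.722 m.
Layer 4: sin θ = p·2951 = 0.6307 → θ = 39.10°; offset = 14.2·tan 39.10° = 11.541 m.
Σ offsets = 27.262 m.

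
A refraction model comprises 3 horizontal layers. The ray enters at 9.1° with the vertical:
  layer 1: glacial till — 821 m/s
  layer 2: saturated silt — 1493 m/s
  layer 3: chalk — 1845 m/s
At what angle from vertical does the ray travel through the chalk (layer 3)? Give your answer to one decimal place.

Ray parameter p = sin 9.1° / 821 = 1.9264e-04 s/m.
sin θ_3 = p·V_3 = 1.9264e-04 × 1845 = 0.3554.
θ_3 = arcsin 0.3554 = 20.82°.

20.8°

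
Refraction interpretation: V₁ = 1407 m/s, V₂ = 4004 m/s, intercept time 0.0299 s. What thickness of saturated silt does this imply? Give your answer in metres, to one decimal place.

22.5 m

h = tᵢ·V₁·V₂ / (2·√(V₂²−V₁²)).
√(V₂²−V₁²) = √(4004² − 1407²) = 3748.6 m/s.
h = 0.0299 s × 1407 × 4004 / (2 × 3748.6) = 22.47 m.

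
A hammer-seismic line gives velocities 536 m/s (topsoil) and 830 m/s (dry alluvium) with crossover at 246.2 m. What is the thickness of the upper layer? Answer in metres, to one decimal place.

x_cross = 2h·√((V₂+V₁)/(V₂−V₁)) → h = x_cross / (2·√((V₂+V₁)/(V₂−V₁))).
√((V₂+V₁)/(V₂−V₁)) = √((830+536)/(830−536)) = 2.1555.
h = 246.2 / (2·2.1555) = 57.11 m.

57.1 m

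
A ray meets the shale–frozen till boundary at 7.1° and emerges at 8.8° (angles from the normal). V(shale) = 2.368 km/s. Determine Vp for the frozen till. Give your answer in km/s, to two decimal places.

2.93 km/s

sin 7.1° = 0.1236; sin 8.8° = 0.1530.
V₂ = V₁·(sin θ₂/sin θ₁) = 2.368·(0.1530/0.1236) = 2.93 km/s.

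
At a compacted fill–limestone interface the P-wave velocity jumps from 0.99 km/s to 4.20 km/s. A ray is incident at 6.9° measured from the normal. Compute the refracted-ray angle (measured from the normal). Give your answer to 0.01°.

30.64°

Snell's law: sin θ₂ = (V₂/V₁)·sin θ₁ = (4.20/0.99)·sin 6.9° = 0.5097.
θ₂ = arcsin 0.5097 = 30.64° from the normal.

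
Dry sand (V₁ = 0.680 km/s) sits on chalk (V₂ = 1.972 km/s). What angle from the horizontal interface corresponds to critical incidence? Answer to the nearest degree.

Critical incidence: sin θ_c = V₁/V₂ = 0.680/1.972 = 0.3448.
θ_c = arcsin 0.3448 = 20.17°.
Measured from the interface: 90° − 20.17° = 69.83°.

70°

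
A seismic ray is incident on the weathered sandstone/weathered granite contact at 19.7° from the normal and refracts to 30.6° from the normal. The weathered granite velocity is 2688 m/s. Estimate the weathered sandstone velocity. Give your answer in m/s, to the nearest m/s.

1780 m/s

sin 19.7° = 0.3371; sin 30.6° = 0.5090.
V₁ = V₂·(sin θ₁/sin θ₂) = 2688·(0.3371/0.5090) = 1780.04 m/s.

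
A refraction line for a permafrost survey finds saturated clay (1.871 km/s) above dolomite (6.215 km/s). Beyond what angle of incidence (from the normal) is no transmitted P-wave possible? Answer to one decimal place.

17.5°

Critical incidence: sin θ_c = V₁/V₂ = 1.871/6.215 = 0.3010.
θ_c = arcsin 0.3010 = 17.52°.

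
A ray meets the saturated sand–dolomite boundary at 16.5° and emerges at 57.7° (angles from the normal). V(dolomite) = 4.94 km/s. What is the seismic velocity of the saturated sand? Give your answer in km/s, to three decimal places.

sin 16.5° = 0.2840; sin 57.7° = 0.8453.
V₁ = V₂·(sin θ₁/sin θ₂) = 4.94·(0.2840/0.8453) = 1.660 km/s.

1.660 km/s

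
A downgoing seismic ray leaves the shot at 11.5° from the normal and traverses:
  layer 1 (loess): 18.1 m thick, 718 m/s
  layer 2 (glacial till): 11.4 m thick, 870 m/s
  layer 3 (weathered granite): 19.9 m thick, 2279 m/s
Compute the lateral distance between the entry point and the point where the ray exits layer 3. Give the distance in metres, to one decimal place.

p = sin θ₁/V₁ = sin 11.5°/718 = 2.7767e-04 s/m is conserved through the stack.
Layer 1: θ = 11.50°; offset = 18.1·tan 11.50° = 3.682 m.
Layer 2: sin θ = p·870 = 0.2416 → θ = 13.98°; offset = 11.4·tan 13.98° = 2.838 m.
Layer 3: sin θ = p·2279 = 0.6328 → θ = 39.26°; offset = 19.9·tan 39.26° = 16.264 m.
Σ offsets = 22.784 m.

22.8 m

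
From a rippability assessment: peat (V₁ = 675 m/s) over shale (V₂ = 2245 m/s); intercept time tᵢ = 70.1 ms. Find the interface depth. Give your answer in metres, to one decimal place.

24.8 m

θ_c = arcsin(675/2245) = 17.50°; cos θ_c = 0.9537.
tᵢ = 2h cos θ_c/V₁ ⇒ h = tᵢ·V₁/(2 cos θ_c) = 0.0701·675/(2·0.9537) = 24.81 m.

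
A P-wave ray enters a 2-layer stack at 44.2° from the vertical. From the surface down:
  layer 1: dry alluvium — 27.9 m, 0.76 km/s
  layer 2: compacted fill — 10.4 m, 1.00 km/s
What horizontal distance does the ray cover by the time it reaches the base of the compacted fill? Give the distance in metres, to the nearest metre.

51 m

p = sin θ₁/V₁ = sin 44.2°/0.76 = 9.1732e-01 s/km is conserved through the stack.
Layer 1: θ = 44.20°; offset = 27.9·tan 44.20° = 27.132 m.
Layer 2: sin θ = p·1.00 = 0.9173 → θ = 66.54°; offset = 10.4·tan 66.54° = 23.962 m.
Σ offsets = 51.093 m.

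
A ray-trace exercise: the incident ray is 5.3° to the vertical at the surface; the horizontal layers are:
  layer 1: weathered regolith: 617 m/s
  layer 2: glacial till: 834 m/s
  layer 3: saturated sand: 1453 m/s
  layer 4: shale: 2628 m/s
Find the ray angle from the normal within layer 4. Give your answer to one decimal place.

23.2°

Snell's law across each interface conserves sin θ / V, so sin θ_4 = V_4·sin θ₁/V₁.
sin θ_4 = 2628 × sin 5.3° / 617 = 0.3934.
θ_4 = arcsin 0.3934 = 23.17°.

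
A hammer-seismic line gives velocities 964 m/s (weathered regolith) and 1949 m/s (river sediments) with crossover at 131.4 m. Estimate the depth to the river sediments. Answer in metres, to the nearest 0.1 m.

x_cross = 2h·√((V₂+V₁)/(V₂−V₁)) → h = x_cross / (2·√((V₂+V₁)/(V₂−V₁))).
√((V₂+V₁)/(V₂−V₁)) = √((1949+964)/(1949−964)) = 1.7197.
h = 131.4 / (2·1.7197) = 38.20 m.

38.2 m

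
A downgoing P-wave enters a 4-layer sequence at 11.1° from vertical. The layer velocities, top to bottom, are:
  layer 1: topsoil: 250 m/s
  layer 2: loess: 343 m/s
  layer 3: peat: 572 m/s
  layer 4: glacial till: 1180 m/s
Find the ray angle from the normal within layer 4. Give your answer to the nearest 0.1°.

65.3°

Ray parameter p = sin 11.1° / 250 = 7.7009e-04 s/m.
sin θ_4 = p·V_4 = 7.7009e-04 × 1180 = 0.9087.
θ_4 = 65.33° from the vertical.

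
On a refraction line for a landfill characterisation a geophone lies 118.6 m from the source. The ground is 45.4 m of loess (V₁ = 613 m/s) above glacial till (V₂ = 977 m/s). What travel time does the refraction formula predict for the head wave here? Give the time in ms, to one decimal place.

236.7 ms

θ_c = arcsin(V₁/V₂) = arcsin(613/977) = 38.86°, cos θ_c = 0.7787.
Intercept time tᵢ = 2h cos θ_c / V₁ = 2·45.4·0.7787/613 = 0.11534 s.
t = x/V₂ + tᵢ = 118.6/977 + 0.11534 = 0.23673 s.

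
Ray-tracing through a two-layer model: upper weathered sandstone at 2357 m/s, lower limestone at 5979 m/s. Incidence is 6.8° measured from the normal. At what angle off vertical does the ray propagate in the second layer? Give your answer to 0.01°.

17.48°

Snell's law: sin θ₂ = (V₂/V₁)·sin θ₁ = (5979/2357)·sin 6.8° = 0.3004.
θ₂ = sin⁻¹(0.3004) = 17.48° (from vertical).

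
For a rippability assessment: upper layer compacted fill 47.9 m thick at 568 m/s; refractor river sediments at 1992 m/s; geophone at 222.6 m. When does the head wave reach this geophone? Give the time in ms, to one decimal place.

273.4 ms

θ_c = arcsin(V₁/V₂) = arcsin(568/1992) = 16.57°, cos θ_c = 0.9585.
Intercept time tᵢ = 2h cos θ_c / V₁ = 2·47.9·0.9585/568 = 0.16166 s.
t = x/V₂ + tᵢ = 222.6/1992 + 0.16166 = 0.27341 s.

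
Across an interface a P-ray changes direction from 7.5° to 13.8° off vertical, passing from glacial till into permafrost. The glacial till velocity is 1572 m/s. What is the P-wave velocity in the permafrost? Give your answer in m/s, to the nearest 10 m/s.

2870 m/s

Snell's law: sin 7.5°/V₁ = sin 13.8°/V₂.
V₂ = V₁·sin 13.8°/sin 7.5° = 1572 × 1.8275 = 2872.79 m/s.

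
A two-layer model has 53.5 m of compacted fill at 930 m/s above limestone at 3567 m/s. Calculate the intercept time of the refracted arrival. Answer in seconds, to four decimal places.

0.1111 s

tᵢ = 2h·√(V₂²−V₁²)/(V₁V₂).
√(V₂²−V₁²) = √(3567²−930²) = 3443.6 m/s.
tᵢ = 2·53.5·3443.6/(930·3567) = 0.11107 s.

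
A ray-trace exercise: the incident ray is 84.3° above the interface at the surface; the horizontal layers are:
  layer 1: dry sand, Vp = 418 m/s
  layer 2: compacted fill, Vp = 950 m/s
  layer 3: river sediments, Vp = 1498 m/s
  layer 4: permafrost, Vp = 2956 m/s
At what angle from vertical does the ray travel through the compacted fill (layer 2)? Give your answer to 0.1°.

13.0°

From the normal: θ₁ = 90° − 84.3° = 5.7°.
Ray parameter p = sin 5.7° / 418 = 2.3761e-04 s/m.
sin θ_2 = p·V_2 = 2.3761e-04 × 950 = 0.2257.
θ_2 = arcsin 0.2257 = 13.05°.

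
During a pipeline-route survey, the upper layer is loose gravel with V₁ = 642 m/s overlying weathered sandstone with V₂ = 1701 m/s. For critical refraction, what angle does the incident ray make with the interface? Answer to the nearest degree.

Critical incidence: sin θ_c = V₁/V₂ = 642/1701 = 0.3774.
θ_c = arcsin 0.3774 = 22.17°.
Measured from the interface: 90° − 22.17° = 67.83°.

68°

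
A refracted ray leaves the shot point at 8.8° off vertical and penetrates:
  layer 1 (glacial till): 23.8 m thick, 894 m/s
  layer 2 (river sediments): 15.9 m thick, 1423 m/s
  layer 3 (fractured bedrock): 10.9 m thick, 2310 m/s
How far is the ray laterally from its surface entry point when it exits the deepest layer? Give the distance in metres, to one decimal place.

Ray parameter p = sin 8.8° / 894 m/s = 1.7113e-04 s/m.
Layer 1: θ = 8.80°; offset = 23.8·tan 8.80° = 3.684 m.
Layer 2: sin θ = p·1423 = 0.2435 → θ = 14.09°; offset = 15.9·tan 14.09° = 3.992 m.
Layer 3: sin θ = p·2310 = 0.3953 → θ = 23.28°; offset = 10.9·tan 23.28° = 4.691 m.
Σ offsets = 12.367 m.

12.4 m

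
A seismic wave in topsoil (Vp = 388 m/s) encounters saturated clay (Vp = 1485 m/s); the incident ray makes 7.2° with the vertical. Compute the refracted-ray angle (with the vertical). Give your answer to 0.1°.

Snell's law: sin θ₂ = (V₂/V₁)·sin θ₁ = (1485/388)·sin 7.2° = 0.4797.
θ₂ = sin⁻¹(0.4797) = 28.67° (from vertical).

28.7°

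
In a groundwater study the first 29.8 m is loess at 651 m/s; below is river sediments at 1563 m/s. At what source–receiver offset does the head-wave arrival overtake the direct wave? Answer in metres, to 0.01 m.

x_cross = 2h·√((V₂+V₁)/(V₂−V₁)).
(V₂+V₁)/(V₂−V₁) = (1563+651)/(1563−651) = 2.4276; √ = 1.5581.
x_cross = 2·29.8·1.5581 = 92.86 m.

92.86 m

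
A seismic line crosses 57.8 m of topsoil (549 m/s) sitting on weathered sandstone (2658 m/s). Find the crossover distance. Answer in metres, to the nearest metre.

x_cross = 2h·√((V₂+V₁)/(V₂−V₁)).
(V₂+V₁)/(V₂−V₁) = (2658+549)/(2658−549) = 1.5206; √ = 1.2331.
x_cross = 2·57.8·1.2331 = 142.55 m.

143 m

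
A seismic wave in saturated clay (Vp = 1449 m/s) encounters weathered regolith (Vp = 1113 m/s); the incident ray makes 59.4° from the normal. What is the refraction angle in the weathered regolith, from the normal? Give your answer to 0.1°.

41.4°

sin θ₁/V₁ = sin θ₂/V₂ ⇒ sin θ₂ = 1113·sin 59.4°/1449 = 1113·0.8607/1449 = 0.6611.
θ₂ = sin⁻¹(0.6611) = 41.39° (from vertical).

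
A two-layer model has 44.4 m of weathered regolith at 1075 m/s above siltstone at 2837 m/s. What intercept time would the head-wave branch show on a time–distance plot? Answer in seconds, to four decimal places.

θ_c = arcsin(V₁/V₂) = arcsin(1075/2837) = 22.27°; cos θ_c = 0.9254.
tᵢ = 2h·cos θ_c / V₁ = 2·44.4·0.9254 / 1075 = 0.07644 s.

0.0764 s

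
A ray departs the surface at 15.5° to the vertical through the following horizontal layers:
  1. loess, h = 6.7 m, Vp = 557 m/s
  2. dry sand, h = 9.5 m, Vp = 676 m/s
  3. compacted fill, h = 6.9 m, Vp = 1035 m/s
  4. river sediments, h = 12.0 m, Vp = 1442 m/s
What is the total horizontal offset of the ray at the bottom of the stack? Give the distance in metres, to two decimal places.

20.56 m

p = sin θ₁/V₁ = sin 15.5°/557 = 4.7978e-04 s/m is conserved through the stack.
Layer 1: θ = 15.50°; offset = 6.7·tan 15.50° = 1.8581 m.
Layer 2: sin θ = p·676 = 0.3243 → θ = 18.93°; offset = 9.5·tan 18.93° = 3.2572 m.
Layer 3: sin θ = p·1035 = 0.4966 → θ = 29.77°; offset = 6.9·tan 29.77° = 3.9474 m.
Layer 4: sin θ = p·1442 = 0.6918 → θ = 43.78°; offset = 12.0·tan 43.78° = 11.4981 m.
Total horizontal offset = 20.5608 m.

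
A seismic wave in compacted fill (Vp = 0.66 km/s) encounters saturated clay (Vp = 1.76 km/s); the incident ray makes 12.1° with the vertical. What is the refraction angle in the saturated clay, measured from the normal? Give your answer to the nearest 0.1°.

34.0°

sin θ₁/V₁ = sin θ₂/V₂ ⇒ sin θ₂ = 1.76·sin 12.1°/0.66 = 1.76·0.2096/0.66 = 0.5590.
θ₂ = sin⁻¹(0.5590) = 33.99° (from vertical).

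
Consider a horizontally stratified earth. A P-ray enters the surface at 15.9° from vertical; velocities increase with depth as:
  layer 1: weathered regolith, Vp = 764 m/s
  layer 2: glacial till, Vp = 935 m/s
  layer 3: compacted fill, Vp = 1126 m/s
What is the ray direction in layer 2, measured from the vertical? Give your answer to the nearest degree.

20°

Ray parameter p = sin 15.9° / 764 = 3.5859e-04 s/m.
sin θ_2 = p·V_2 = 3.5859e-04 × 935 = 0.3353.
θ_2 = 19.59° from the vertical.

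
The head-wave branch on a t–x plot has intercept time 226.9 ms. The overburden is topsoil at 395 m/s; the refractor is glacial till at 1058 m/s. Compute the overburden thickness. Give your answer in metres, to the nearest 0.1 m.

48.3 m

θ_c = arcsin(395/1058) = 21.92°; cos θ_c = 0.9277.
tᵢ = 2h cos θ_c/V₁ ⇒ h = tᵢ·V₁/(2 cos θ_c) = 0.2269·395/(2·0.9277) = 48.31 m.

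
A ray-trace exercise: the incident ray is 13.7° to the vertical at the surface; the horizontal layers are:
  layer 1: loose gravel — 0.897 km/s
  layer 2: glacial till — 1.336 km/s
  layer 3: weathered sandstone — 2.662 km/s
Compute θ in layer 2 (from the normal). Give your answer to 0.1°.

20.7°

Ray parameter p = sin 13.7° / 0.897 = 2.6403e-01 s/km.
sin θ_2 = p·V_2 = 2.6403e-01 × 1.336 = 0.3527.
θ_2 = 20.66° from the vertical.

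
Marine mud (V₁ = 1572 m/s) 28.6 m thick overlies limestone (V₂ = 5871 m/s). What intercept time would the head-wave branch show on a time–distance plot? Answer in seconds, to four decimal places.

θ_c = arcsin(V₁/V₂) = arcsin(1572/5871) = 15.53°; cos θ_c = 0.9635.
tᵢ = 2h·cos θ_c / V₁ = 2·28.6·0.9635 / 1572 = 0.03506 s.

0.0351 s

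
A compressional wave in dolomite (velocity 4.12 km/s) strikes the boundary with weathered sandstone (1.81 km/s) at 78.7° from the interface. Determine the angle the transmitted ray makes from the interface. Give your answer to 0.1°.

Angle from the normal: 90° − 78.7° = 11.3°.
sin θ₁/V₁ = sin θ₂/V₂ ⇒ sin θ₂ = 1.81·sin 11.3°/4.12 = 1.81·0.1959/4.12 = 0.0861.
θ₂ = sin⁻¹(0.0861) = 4.94° (from vertical).
From the interface: 90° − 4.94° = 85.06°.

85.1°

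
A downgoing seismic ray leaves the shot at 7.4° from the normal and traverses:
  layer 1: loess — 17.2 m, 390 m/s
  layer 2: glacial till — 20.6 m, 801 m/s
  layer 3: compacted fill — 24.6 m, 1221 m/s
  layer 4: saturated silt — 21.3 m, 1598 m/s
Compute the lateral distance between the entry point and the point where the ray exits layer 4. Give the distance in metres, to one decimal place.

32.0 m

Apply Snell's law at each interface; in layer i the horizontal offset is hᵢ·tan θᵢ.
Layer 1: θ = 7.40°; offset = 17.2·tan 7.40° = 2.234 m.
Layer 2: sin θ = 801·sin 7.4°/390 = 0.2645, θ = 15.34°; offset = 20.6·tan 15.34° = 5.651 m.
Layer 3: sin θ = 1221·sin 7.4°/390 = 0.4032, θ = 23.78°; offset = 24.6·tan 23.78° = 10.840 m.
Layer 4: sin θ = 1598·sin 7.4°/390 = 0.5277, θ = 31.85°; offset = 21.3·tan 31.85° = 13.234 m.
Total horizontal offset = 31.958 m.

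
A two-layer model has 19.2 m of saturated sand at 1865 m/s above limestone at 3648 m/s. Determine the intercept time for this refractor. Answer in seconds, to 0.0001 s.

tᵢ = 2h·√(V₂²−V₁²)/(V₁V₂).
√(V₂²−V₁²) = √(3648²−1865²) = 3135.2 m/s.
tᵢ = 2·19.2·3135.2/(1865·3648) = 0.01770 s.

0.0177 s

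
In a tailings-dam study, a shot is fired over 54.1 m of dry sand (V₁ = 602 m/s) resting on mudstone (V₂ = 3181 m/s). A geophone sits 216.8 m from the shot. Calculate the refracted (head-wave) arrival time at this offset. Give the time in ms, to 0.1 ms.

244.6 ms

t = x/V₂ + 2h·√(V₂²−V₁²)/(V₁V₂).
√(V₂²−V₁²) = √(3181²−602²) = 3123.5 m/s; delay term = 2·54.1·3123.5/(602·3181) = 0.17649 s.
t = 216.8/3181 + 0.17649 = 0.24464 s.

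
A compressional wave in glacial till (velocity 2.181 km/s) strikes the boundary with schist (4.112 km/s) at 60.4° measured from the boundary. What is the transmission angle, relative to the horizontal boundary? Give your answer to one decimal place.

21.4°

Angle from the normal: 90° − 60.4° = 29.6°.
sin θ₁/V₁ = sin θ₂/V₂ ⇒ sin θ₂ = 4.112·sin 29.6°/2.181 = 4.112·0.4939/2.181 = 0.9313.
θ₂ = arcsin 0.9313 = 68.63° from the normal.
From the interface: 90° − 68.63° = 21.37°.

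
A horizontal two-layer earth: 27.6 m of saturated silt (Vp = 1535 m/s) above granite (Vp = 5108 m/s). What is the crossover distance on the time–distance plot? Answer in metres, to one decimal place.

75.3 m

x_cross = 2h·√((V₂+V₁)/(V₂−V₁)).
(V₂+V₁)/(V₂−V₁) = (5108+1535)/(5108−1535) = 1.8592; √ = 1.3635.
x_cross = 2·27.6·1.3635 = 75.27 m.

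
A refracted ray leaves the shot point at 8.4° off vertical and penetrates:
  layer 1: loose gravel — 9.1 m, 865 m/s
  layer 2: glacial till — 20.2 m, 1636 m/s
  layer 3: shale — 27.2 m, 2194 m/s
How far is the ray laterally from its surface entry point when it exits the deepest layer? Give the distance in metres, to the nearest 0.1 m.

18.0 m

Ray parameter p = sin 8.4° / 865 m/s = 1.6888e-04 s/m.
Layer 1: θ = 8.40°; offset = 9.1·tan 8.40° = 1.344 m.
Layer 2: sin θ = p·1636 = 0.2763 → θ = 16.04°; offset = 20.2·tan 16.04° = 5.807 m.
Layer 3: sin θ = p·2194 = 0.3705 → θ = 21.75°; offset = 27.2·tan 21.75° = 10.851 m.
Total horizontal offset = 18.002 m.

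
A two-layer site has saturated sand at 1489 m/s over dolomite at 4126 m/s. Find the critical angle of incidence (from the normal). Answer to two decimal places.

Critical incidence: sin θ_c = V₁/V₂ = 1489/4126 = 0.3609.
θ_c = arcsin 0.3609 = 21.15°.

21.15°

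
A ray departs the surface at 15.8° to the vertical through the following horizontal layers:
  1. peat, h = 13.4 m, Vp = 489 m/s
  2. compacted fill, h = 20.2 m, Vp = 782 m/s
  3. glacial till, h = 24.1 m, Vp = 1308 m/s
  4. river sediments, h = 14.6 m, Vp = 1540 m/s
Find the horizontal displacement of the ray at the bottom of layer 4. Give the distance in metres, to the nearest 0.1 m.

63.5 m

Apply Snell's law at each interface; in layer i the horizontal offset is hᵢ·tan θᵢ.
Layer 1: θ = 15.80°; offset = 13.4·tan 15.80° = 3.792 m.
Layer 2: sin θ = 782·sin 15.8°/489 = 0.4354, θ = 25.81°; offset = 20.2·tan 25.81° = 9.770 m.
Layer 3: sin θ = 1308·sin 15.8°/489 = 0.7283, θ = 46.74°; offset = 24.1·tan 46.74° = 25.614 m.
Layer 4: sin θ = 1540·sin 15.8°/489 = 0.8575, θ = 59.04°; offset = 14.6·tan 59.04° = 24.333 m.
Summing the layer offsets gives 63.509 m.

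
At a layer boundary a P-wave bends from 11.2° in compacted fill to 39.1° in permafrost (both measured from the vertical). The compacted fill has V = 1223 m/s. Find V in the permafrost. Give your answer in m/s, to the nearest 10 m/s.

3970 m/s

Snell's law: sin 11.2°/V₁ = sin 39.1°/V₂.
V₂ = V₁·sin 39.1°/sin 11.2° = 1223 × 3.2470 = 3971.06 m/s.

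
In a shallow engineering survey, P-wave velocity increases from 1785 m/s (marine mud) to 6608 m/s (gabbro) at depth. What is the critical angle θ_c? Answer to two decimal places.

15.67°

At critical incidence the refracted ray runs along the interface (θ₂ = 90°), so sin θ_c = V₁/V₂.
θ_c = arcsin(1785/6608) = arcsin 0.2701 = 15.67°.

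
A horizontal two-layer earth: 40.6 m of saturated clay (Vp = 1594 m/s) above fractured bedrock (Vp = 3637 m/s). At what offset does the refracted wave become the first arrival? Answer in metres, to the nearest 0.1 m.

θ_c = arcsin(1594/3637) = 25.99°, so cos θ_c = 0.8988 and tᵢ = 2h cos θ_c/V₁ = 0.0458 s.
At crossover x/V₁ = x/V₂ + tᵢ ⇒ x = tᵢ/(1/V₁ − 1/V₂) = 0.04579/(6.2735e-04 − 2.7495e-04) = 129.93 m.

129.9 m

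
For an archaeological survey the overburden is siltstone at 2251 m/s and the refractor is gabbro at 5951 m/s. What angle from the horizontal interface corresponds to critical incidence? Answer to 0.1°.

67.8°

Critical incidence: sin θ_c = V₁/V₂ = 2251/5951 = 0.3783.
θ_c = arcsin 0.3783 = 22.23°.
Measured from the interface: 90° − 22.23° = 67.77°.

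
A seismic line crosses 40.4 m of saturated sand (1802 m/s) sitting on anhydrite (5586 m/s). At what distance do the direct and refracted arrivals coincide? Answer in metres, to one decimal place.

112.9 m

θ_c = arcsin(1802/5586) = 18.82°, so cos θ_c = 0.9465 and tᵢ = 2h cos θ_c/V₁ = 0.0424 s.
At crossover x/V₁ = x/V₂ + tᵢ ⇒ x = tᵢ/(1/V₁ − 1/V₂) = 0.04244/(5.5494e-04 − 1.7902e-04) = 112.90 m.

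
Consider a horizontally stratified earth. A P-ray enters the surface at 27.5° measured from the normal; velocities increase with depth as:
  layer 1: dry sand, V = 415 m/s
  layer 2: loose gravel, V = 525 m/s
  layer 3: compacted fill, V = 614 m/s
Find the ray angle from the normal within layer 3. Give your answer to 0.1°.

Ray parameter p = sin 27.5° / 415 = 1.1126e-03 s/m.
sin θ_3 = p·V_3 = 1.1126e-03 × 614 = 0.6832.
θ_3 = 43.09° from the vertical.

43.1°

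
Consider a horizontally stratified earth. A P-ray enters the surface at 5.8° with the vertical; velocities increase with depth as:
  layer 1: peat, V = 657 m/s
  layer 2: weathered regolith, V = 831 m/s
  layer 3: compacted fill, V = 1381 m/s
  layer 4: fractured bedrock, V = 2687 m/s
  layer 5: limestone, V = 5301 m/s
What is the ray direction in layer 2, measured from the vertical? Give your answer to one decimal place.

Ray parameter p = sin 5.8° / 657 = 1.5381e-04 s/m.
sin θ_2 = p·V_2 = 1.5381e-04 × 831 = 0.1278.
θ_2 = arcsin 0.1278 = 7.34°.

7.3°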